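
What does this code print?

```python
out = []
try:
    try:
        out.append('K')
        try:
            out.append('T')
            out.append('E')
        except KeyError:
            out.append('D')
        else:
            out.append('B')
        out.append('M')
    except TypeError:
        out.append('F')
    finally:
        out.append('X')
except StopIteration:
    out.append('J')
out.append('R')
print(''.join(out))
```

Execution trace: 'K' (try body) → 'T' (inner try body) → 'E' (inner try body, no exception) → 'B' (inner else) → 'M' (try body, no exception) → 'X' (finally) → 'R' (after the try/except). Output: KTEBMXR

Answer: KTEBMXR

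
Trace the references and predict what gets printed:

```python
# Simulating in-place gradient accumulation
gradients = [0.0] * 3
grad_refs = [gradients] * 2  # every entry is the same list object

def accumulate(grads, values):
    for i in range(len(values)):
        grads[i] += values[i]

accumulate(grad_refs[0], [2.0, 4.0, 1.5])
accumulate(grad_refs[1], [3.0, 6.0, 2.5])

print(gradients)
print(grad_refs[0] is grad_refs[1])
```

Key concept: gradient accumulation aliasing.
Step by step:
`gradients = [0.0] * 3` → gradients = [0.0, 0.0, 0.0]
`grad_refs = [gradients] * 2` → grad_refs = [[0.0, 0.0, 0.0], [0.0, 0.0, 0.0]]
`accumulate(grad_refs[0], [2.0, 4.0, 1.5])` → gradients = [2.0, 4.0, 1.5]; grad_refs = [[2.0, 4.0, 1.5], [2.0, 4.0, 1.5]]
`accumulate(grad_refs[1], [3.0, 6.0, 2.5])` → gradients = [5.0, 10.0, 4.0]; grad_refs = [[5.0, 10.0, 4.0], [5.0, 10.0, 4.0]]
`print(gradients)` → prints [5.0, 10.0, 4.0]
`print(grad_refs[0] is grad_refs[1])` → prints True

Answer:
[5.0, 10.0, 4.0]
True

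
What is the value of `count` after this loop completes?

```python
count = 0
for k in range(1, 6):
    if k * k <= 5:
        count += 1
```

Count numbers where k² ≤ 5
`count` takes the values: 0 → 1 → 2

Answer: 2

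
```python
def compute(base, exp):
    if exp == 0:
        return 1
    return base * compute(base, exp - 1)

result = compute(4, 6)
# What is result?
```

compute(4, 6) = 4 * 4 * 4 * 4 * 4 * 4 = 4096

Answer: 4096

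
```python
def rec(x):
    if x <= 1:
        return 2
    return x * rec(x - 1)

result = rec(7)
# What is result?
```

rec(7) = 7 * 6 * 5 * 4 * 3 * 2 * 2 = 10080

Answer: 10080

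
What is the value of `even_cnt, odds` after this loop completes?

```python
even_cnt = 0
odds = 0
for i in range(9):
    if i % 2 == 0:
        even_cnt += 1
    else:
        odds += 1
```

Count evens and odds in range(9)
`even_cnt, odds` takes the values: (0, 0) → (1, 0) → (1, 1) → (2, 1) → (2, 2) → (3, 2) → (3, 3) → (4, 3) → (4, 4) → (5, 4)

Answer: 5, 4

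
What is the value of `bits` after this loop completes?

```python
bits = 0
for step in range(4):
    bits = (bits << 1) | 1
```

Build 4 consecutive 1-bits: 0b1111
`bits` takes the values: 0 → 1 → 3 → 7 → 15

Answer: 15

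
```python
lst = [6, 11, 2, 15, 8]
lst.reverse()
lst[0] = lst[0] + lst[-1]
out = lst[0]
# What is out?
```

Trace:
`lst = [6, 11, 2, 15, 8]` → lst = [6, 11, 2, 15, 8]
`lst.reverse()` → lst = [8, 15, 2, 11, 6]
`lst[0] = lst[0] + lst[-1]` → lst = [14, 15, 2, 11, 6]
`out = lst[0]` → out = 14
So out = 14

Answer: 14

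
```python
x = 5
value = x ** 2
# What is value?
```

Trace:
`x = 5` → x = 5
`value = x ** 2` → value = 25
So value = 25

Answer: 25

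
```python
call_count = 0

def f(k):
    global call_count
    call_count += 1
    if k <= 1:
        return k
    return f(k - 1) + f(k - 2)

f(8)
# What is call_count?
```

Calls(k) = 1 + Calls(k-1) + Calls(k-2); Calls(0)=Calls(1)=1. For k=8 this gives 67.

Answer: 67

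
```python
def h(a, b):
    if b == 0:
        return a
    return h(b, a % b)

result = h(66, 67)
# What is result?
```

h(66, 67) -> h(67, 66) -> h(66, 1) -> h(1, 0) -> 1

Answer: 1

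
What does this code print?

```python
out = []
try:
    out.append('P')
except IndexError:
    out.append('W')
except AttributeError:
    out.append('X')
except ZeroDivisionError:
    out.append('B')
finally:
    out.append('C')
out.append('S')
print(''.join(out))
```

Execution trace: 'P' (try body, no exception) → 'C' (finally) → 'S' (after the try/except). Output: PCS

Answer: PCS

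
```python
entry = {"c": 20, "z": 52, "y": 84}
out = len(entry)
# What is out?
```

Trace:
`entry = {"c": 20, "z": 52, "y": 84}` → entry = {'c': 20, 'z': 52, 'y': 84}
`out = len(entry)` → out = 3
So out = 3

Answer: 3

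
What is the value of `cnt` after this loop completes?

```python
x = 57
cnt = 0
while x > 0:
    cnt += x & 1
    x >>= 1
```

Count set bits in 57 (binary: 0b111001)
`cnt` takes the values: 0 → 1 → 2 → 3 → 4

Answer: 4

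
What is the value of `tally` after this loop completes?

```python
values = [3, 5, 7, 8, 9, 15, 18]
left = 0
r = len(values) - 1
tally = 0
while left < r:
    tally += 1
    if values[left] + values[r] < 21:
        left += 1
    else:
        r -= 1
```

Steps to find pair summing to 21
`tally` takes the values: 0 → 1 → 2 → 3 → 4 → 5 → 6

Answer: 6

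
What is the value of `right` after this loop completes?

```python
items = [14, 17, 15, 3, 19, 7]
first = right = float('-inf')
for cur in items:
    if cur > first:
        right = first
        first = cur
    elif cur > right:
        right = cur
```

Second largest (with repeats) in [14, 17, 15, 3, 19, 7]
`right` takes the values: -inf → 14 → 15 → 17

Answer: 17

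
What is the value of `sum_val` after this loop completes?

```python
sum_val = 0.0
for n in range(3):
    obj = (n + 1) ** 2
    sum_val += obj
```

Sum of squared losses 1² + 2² + ... + 3²
`sum_val` takes the values: 0.0 → 1.0 → 5.0 → 14.0

Answer: 14.0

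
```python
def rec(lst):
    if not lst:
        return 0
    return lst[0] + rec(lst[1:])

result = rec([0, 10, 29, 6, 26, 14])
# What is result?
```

0 + 10 + 29 + 6 + 26 + 14 + 0 = 85

Answer: 85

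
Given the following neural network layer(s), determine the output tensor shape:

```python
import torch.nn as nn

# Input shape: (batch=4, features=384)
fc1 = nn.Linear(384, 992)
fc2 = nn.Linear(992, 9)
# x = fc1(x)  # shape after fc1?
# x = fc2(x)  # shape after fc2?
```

Input: (4, 384) -> after fc1: (4, 992) -> Output: (4, 9)

Answer: (4, 9)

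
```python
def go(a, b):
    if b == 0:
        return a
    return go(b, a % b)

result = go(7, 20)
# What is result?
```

go(7, 20) -> go(20, 7) -> go(7, 6) -> go(6, 1) -> go(1, 0) -> 1

Answer: 1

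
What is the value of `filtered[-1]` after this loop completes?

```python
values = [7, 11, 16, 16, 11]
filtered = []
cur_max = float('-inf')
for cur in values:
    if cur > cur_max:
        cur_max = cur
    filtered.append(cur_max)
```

Running max ends at 16
`filtered` takes the values: [] → [7] → [7, 11] → [7, 11, 16] → [7, 11, 16, 16] → [7, 11, 16, 16, 16]
So `filtered[-1]` = 16

Answer: 16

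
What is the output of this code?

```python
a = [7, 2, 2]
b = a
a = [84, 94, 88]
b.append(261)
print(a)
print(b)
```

Key concept: rebinding vs mutation: a is rebound to a new list, b still points at the original.
Step by step:
`a = [7, 2, 2]` → a = [7, 2, 2]
`b = a` → b = [7, 2, 2] (same object as a)
`a = [84, 94, 88]` → a = [84, 94, 88]
`b.append(261)` → b = [7, 2, 2, 261]
`print(a)` → prints [84, 94, 88]
`print(b)` → prints [7, 2, 2, 261]

Answer:
[84, 94, 88]
[7, 2, 2, 261]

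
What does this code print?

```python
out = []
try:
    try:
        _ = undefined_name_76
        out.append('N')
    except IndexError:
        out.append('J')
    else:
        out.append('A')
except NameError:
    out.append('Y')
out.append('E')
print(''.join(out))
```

Execution trace: 'Y' (outer except NameError) → 'E' (after the try/except). Output: YE

Answer: YE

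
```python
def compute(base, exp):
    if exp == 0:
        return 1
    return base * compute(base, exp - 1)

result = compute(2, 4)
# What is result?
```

compute(2, 4) = 2 * 2 * 2 * 2 = 16

Answer: 16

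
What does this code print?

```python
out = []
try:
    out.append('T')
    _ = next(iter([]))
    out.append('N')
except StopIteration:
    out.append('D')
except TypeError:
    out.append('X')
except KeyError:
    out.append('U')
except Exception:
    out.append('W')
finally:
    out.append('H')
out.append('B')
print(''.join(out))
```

Execution trace: 'T' (try body) → 'D' (except StopIteration) → 'H' (finally) → 'B' (after the try/except). Output: TDHB

Answer: TDHB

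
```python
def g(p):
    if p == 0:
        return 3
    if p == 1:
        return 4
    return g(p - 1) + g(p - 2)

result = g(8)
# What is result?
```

Build up from base cases: g(0)=3, g(1)=4, g(2)=7, g(3)=11, g(4)=18, g(5)=29, g(6)=47, ..., g(8)=123

Answer: 123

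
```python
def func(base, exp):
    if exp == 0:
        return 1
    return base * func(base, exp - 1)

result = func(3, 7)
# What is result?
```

func(3, 7) = 3 * 3 * 3 * 3 * 3 * 3 * 3 = 2187

Answer: 2187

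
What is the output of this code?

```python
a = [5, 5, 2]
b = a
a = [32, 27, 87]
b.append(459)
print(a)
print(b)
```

Key concept: rebinding vs mutation: a is rebound to a new list, b still points at the original.
Step by step:
`a = [5, 5, 2]` → a = [5, 5, 2]
`b = a` → b = [5, 5, 2] (same object as a)
`a = [32, 27, 87]` → a = [32, 27, 87]
`b.append(459)` → b = [5, 5, 2, 459]
`print(a)` → prints [32, 27, 87]
`print(b)` → prints [5, 5, 2, 459]

Answer:
[32, 27, 87]
[5, 5, 2, 459]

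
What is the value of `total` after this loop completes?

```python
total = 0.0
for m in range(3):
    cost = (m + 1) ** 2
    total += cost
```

Sum of squared losses 1² + 2² + ... + 3²
`total` takes the values: 0.0 → 1.0 → 5.0 → 14.0

Answer: 14.0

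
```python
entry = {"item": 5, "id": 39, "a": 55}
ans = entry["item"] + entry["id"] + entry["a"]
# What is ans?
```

Trace:
`entry = {"item": 5, "id": 39, "a": 55}` → entry = {'item': 5, 'id': 39, 'a': 55}
`ans = entry["item"] + entry["id"] + entry["a"]` → ans = 99
So ans = 99

Answer: 99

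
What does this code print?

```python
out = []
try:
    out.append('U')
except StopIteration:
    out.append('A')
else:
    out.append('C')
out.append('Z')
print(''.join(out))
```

Execution trace: 'U' (try body, no exception) → 'C' (else) → 'Z' (after the try/except). Output: UCZ

Answer: UCZ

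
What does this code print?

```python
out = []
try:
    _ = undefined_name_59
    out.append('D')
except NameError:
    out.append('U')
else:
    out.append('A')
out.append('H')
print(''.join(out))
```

Execution trace: 'U' (except NameError) → 'H' (after the try/except). Output: UH

Answer: UH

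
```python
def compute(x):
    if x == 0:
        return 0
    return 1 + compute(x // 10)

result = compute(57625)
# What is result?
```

Count of digits of 57625: 5

Answer: 5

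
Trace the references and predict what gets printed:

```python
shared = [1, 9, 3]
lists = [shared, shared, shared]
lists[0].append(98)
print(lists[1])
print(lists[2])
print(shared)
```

Key concept: list of same reference.
Step by step:
`shared = [1, 9, 3]` → shared = [1, 9, 3]
`lists = [shared, shared, shared]` → lists = [[1, 9, 3], [1, 9, 3], [1, 9, 3]]
`lists[0].append(98)` → shared = [1, 9, 3, 98]; lists = [[1, 9, 3, 98], [1, 9, 3, 98], [1, 9, 3, 98]]
`print(lists[1])` → prints [1, 9, 3, 98]
`print(lists[2])` → prints [1, 9, 3, 98]
`print(shared)` → prints [1, 9, 3, 98]

Answer:
[1, 9, 3, 98]
[1, 9, 3, 98]
[1, 9, 3, 98]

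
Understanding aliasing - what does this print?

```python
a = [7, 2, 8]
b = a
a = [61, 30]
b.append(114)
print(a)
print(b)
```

Key concept: rebinding vs mutation: a is rebound to a new list, b still points at the original.
Step by step:
`a = [7, 2, 8]` → a = [7, 2, 8]
`b = a` → b = [7, 2, 8] (same object as a)
`a = [61, 30]` → a = [61, 30]
`b.append(114)` → b = [7, 2, 8, 114]
`print(a)` → prints [61, 30]
`print(b)` → prints [7, 2, 8, 114]

Answer:
[61, 30]
[7, 2, 8, 114]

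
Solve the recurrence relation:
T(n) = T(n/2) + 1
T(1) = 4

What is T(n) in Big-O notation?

Each step divides n by 2 and adds 1. After log_2(n) steps we reach T(1)=4. So T(n) = 1·log_2(n) + 4 = O(log n).

Answer: O(log n)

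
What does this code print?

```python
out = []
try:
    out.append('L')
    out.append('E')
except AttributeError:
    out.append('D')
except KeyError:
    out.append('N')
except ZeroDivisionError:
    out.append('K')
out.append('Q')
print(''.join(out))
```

Execution trace: 'L' (try body) → 'E' (try body, no exception) → 'Q' (after the try/except). Output: LEQ

Answer: LEQ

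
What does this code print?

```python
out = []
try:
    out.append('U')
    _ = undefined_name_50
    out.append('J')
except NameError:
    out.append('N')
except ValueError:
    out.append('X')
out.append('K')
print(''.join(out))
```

Execution trace: 'U' (try body) → 'N' (except NameError) → 'K' (after the try/except). Output: UNK

Answer: UNK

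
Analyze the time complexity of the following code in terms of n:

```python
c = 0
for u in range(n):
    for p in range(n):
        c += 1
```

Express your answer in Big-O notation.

Each loop level contributes: n × n. Multiplying the contributions gives O(n^2).

Answer: O(n^2)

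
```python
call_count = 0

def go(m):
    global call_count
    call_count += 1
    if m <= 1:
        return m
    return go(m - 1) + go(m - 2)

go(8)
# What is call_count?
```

Calls(m) = 1 + Calls(m-1) + Calls(m-2); Calls(0)=Calls(1)=1. For m=8 this gives 67.

Answer: 67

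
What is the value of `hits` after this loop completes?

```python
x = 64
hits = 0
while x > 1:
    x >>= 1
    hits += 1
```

Count right shifts until 1
`hits` takes the values: 0 → 1 → 2 → 3 → 4 → 5 → 6

Answer: 6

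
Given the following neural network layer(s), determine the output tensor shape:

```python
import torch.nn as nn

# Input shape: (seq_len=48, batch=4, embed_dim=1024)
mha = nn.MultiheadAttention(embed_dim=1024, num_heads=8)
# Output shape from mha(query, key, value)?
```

Input: (48, 4, 1024) -> Output: (48, 4, 1024)

Answer: (48, 4, 1024)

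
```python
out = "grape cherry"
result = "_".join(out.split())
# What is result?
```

Trace:
`out = "grape cherry"` → out = 'grape cherry'
`result = "_".join(out.split())` → result = 'grape_cherry'
So result = 'grape_cherry'

Answer: 'grape_cherry'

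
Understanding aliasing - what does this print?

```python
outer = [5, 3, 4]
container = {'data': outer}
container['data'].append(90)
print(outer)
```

Key concept: dict holds reference to list.
Step by step:
`outer = [5, 3, 4]` → outer = [5, 3, 4]
`container = {'data': outer}` → container = {'data': [5, 3, 4]}
`container['data'].append(90)` → outer = [5, 3, 4, 90]; container = {'data': [5, 3, 4, 90]}
`print(outer)` → prints [5, 3, 4, 90]

Answer: [5, 3, 4, 90]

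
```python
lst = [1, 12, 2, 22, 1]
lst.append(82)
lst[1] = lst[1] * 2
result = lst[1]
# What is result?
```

Trace:
`lst = [1, 12, 2, 22, 1]` → lst = [1, 12, 2, 22, 1]
`lst.append(82)` → lst = [1, 12, 2, 22, 1, 82]
`lst[1] = lst[1] * 2` → lst = [1, 24, 2, 22, 1, 82]
`result = lst[1]` → result = 24
So result = 24

Answer: 24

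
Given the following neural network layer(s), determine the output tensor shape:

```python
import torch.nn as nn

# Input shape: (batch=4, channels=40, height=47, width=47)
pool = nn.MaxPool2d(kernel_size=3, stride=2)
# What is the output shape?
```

Input: (4, 40, 47, 47) -> Output: (4, 40, 23, 23)

Answer: (4, 40, 23, 23)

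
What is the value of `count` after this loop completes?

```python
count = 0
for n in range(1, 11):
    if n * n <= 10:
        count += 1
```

Count numbers where n² ≤ 10
`count` takes the values: 0 → 1 → 2 → 3

Answer: 3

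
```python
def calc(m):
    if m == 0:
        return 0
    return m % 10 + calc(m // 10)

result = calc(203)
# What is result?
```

Sum of digits of 203: 3 + 0 + 2 = 5

Answer: 5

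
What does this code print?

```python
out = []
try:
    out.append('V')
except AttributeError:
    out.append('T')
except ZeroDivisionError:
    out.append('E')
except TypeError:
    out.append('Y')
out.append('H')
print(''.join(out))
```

Execution trace: 'V' (try body, no exception) → 'H' (after the try/except). Output: VH

Answer: VH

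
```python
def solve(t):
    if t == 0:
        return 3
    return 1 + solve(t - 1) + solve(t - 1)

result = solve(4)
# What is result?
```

solve(t) = 1 + 2·solve(t-1), solve(0)=3. Closed form: (3+1)·2^4 - 1 = 63.

Answer: 63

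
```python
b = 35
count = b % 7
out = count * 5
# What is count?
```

Trace:
`b = 35` → b = 35
`count = b % 7` → count = 0
`out = count * 5` → out = 0
So count = 0

Answer: 0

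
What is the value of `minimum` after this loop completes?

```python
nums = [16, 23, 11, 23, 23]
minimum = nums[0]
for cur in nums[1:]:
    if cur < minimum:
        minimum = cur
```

Minimum of [16, 23, 11, 23, 23]
`minimum` takes the values: 16 → 11

Answer: 11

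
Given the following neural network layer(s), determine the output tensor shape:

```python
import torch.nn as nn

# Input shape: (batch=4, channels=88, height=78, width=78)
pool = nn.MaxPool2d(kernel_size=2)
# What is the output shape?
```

Input: (4, 88, 78, 78) -> Output: (4, 88, 39, 39)

Answer: (4, 88, 39, 39)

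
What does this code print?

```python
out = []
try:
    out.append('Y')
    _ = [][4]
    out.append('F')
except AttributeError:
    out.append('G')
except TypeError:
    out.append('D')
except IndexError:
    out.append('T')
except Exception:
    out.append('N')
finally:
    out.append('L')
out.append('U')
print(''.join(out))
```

Execution trace: 'Y' (try body) → 'T' (except IndexError) → 'L' (finally) → 'U' (after the try/except). Output: YTLU

Answer: YTLU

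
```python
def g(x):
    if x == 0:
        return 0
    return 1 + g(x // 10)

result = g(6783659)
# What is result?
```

Count of digits of 6783659: 7

Answer: 7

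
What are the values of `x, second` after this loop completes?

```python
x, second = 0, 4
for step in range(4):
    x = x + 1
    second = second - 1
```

x goes 0→4, second goes 4→0
`x, second` takes the values: (0, 4) → (1, 4) → (1, 3) → (2, 3) → (2, 2) → (3, 2) → (3, 1) → (4, 1) → (4, 0)

Answer: 4, 0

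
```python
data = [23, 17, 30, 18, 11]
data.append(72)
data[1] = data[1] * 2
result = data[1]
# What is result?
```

Trace:
`data = [23, 17, 30, 18, 11]` → data = [23, 17, 30, 18, 11]
`data.append(72)` → data = [23, 17, 30, 18, 11, 72]
`data[1] = data[1] * 2` → data = [23, 34, 30, 18, 11, 72]
`result = data[1]` → result = 34
So result = 34

Answer: 34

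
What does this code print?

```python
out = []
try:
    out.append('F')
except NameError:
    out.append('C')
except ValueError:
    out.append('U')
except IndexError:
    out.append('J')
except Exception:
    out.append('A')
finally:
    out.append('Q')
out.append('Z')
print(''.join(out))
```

Execution trace: 'F' (try body, no exception) → 'Q' (finally) → 'Z' (after the try/except). Output: FQZ

Answer: FQZ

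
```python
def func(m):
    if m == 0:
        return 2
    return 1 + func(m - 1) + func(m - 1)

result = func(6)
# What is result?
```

func(m) = 1 + 2·func(m-1), func(0)=2. Closed form: (2+1)·2^6 - 1 = 191.

Answer: 191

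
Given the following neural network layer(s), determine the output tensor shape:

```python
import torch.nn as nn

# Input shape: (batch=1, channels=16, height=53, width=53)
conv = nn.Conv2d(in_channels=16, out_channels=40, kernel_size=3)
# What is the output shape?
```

Input: (1, 16, 53, 53) -> Output: (1, 40, 51, 51)

Answer: (1, 40, 51, 51)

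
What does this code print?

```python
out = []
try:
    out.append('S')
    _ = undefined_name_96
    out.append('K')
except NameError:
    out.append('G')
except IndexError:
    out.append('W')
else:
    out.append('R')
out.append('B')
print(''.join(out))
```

Execution trace: 'S' (try body) → 'G' (except NameError) → 'B' (after the try/except). Output: SGB

Answer: SGB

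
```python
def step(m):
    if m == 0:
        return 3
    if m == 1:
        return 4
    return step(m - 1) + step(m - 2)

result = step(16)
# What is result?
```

Build up from base cases: step(0)=3, step(1)=4, step(2)=7, step(3)=11, step(4)=18, step(5)=29, step(6)=47, ..., step(16)=5778

Answer: 5778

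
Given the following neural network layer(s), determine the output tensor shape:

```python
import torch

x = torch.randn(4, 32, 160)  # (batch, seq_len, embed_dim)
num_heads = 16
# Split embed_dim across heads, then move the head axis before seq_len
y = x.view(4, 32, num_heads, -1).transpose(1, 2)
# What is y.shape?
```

Input: (4, 32, 160) -> head_dim = 160 // 16 = 10; after view: (4, 32, 16, 10) -> after transpose(1, 2): (4, 16, 32, 10) -> Output: (4, 16, 32, 10)

Answer: (4, 16, 32, 10)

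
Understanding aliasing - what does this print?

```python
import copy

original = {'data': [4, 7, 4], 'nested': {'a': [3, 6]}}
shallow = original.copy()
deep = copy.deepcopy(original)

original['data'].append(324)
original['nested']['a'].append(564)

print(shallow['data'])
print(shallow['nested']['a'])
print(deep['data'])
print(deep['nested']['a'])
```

Key concept: comparing shallow vs deep copy.
Step by step:
`original = {'data': [4, 7, 4], 'nested': {'a': [3, 6]}}` → original = {'data': [4, 7, 4], 'nested': {'a': [3, 6]}}
`shallow = original.copy()` → shallow = {'data': [4, 7, 4], 'nested': {'a': [3, 6]}}
`deep = copy.deepcopy(original)` → deep = {'data': [4, 7, 4], 'nested': {'a': [3, 6]}}
`original['data'].append(324)` → original = {'data': [4, 7, 4, 324], 'nested': {'a': [3, 6]}}; shallow = {'data': [4, 7, 4, 324], 'nested': {'a': [3, 6]}}
`original['nested']['a'].append(564)` → original = {'data': [4, 7, 4, 324], 'nested': {'a': [3, 6, 564]}}; shallow = {'data': [4, 7, 4, 324], 'nested': {'a': [3, 6, 564]}}
`print(shallow['data'])` → prints [4, 7, 4, 324]
`print(shallow['nested']['a'])` → prints [3, 6, 564]
`print(deep['data'])` → prints [4, 7, 4]
`print(deep['nested']['a'])` → prints [3, 6]

Answer:
[4, 7, 4, 324]
[3, 6, 564]
[4, 7, 4]
[3, 6]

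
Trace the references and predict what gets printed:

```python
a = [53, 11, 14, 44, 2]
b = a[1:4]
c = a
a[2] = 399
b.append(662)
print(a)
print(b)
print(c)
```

Key concept: slice vs alias.
Step by step:
`a = [53, 11, 14, 44, 2]` → a = [53, 11, 14, 44, 2]
`b = a[1:4]` → b = [11, 14, 44]
`c = a` → c = [53, 11, 14, 44, 2] (same object as a)
`a[2] = 399` → a = [53, 11, 399, 44, 2] (same object as c); c = [53, 11, 399, 44, 2] (same object as a)
`b.append(662)` → b = [11, 14, 44, 662]
`print(a)` → prints [53, 11, 399, 44, 2]
`print(b)` → prints [11, 14, 44, 662]
`print(c)` → prints [53, 11, 399, 44, 2]

Answer:
[53, 11, 399, 44, 2]
[11, 14, 44, 662]
[53, 11, 399, 44, 2]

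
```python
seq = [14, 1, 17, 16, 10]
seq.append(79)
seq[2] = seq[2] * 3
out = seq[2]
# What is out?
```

Trace:
`seq = [14, 1, 17, 16, 10]` → seq = [14, 1, 17, 16, 10]
`seq.append(79)` → seq = [14, 1, 17, 16, 10, 79]
`seq[2] = seq[2] * 3` → seq = [14, 1, 51, 16, 10, 79]
`out = seq[2]` → out = 51
So out = 51

Answer: 51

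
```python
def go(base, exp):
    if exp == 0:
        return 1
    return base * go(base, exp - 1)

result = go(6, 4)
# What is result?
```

go(6, 4) = 6 * 6 * 6 * 6 = 1296

Answer: 1296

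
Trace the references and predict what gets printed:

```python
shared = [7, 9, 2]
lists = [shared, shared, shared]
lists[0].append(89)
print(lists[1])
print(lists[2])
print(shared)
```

Key concept: list of same reference.
Step by step:
`shared = [7, 9, 2]` → shared = [7, 9, 2]
`lists = [shared, shared, shared]` → lists = [[7, 9, 2], [7, 9, 2], [7, 9, 2]]
`lists[0].append(89)` → shared = [7, 9, 2, 89]; lists = [[7, 9, 2, 89], [7, 9, 2, 89], [7, 9, 2, 89]]
`print(lists[1])` → prints [7, 9, 2, 89]
`print(lists[2])` → prints [7, 9, 2, 89]
`print(shared)` → prints [7, 9, 2, 89]

Answer:
[7, 9, 2, 89]
[7, 9, 2, 89]
[7, 9, 2, 89]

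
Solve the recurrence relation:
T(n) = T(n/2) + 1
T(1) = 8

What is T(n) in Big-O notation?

Each step divides n by 2 and adds 1. After log_2(n) steps we reach T(1)=8. So T(n) = 1·log_2(n) + 8 = O(log n).

Answer: O(log n)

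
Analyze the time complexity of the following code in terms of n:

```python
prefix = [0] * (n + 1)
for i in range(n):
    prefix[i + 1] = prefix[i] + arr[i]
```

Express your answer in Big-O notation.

This is Prefix sum computation. Time complexity: O(n).

Answer: O(n)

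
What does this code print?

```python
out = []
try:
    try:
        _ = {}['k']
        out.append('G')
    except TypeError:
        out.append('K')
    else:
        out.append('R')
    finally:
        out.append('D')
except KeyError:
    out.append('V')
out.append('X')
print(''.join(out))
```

Execution trace: 'D' (inner finally) → 'V' (outer except KeyError) → 'X' (after the try/except). Output: DVX

Answer: DVX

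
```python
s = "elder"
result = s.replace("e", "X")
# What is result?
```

Trace:
`s = "elder"` → s = 'elder'
`result = s.replace("e", "X")` → result = 'XldXr'
So result = 'XldXr'

Answer: 'XldXr'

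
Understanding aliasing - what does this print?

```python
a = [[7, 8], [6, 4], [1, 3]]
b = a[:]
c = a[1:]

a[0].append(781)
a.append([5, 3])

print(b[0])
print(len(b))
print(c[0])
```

Key concept: slice with nested mutation.
Step by step:
`a = [[7, 8], [6, 4], [1, 3]]` → a = [[7, 8], [6, 4], [1, 3]]
`b = a[:]` → b = [[7, 8], [6, 4], [1, 3]]
`c = a[1:]` → c = [[6, 4], [1, 3]]
`a[0].append(781)` → a = [[7, 8, 781], [6, 4], [1, 3]]; b = [[7, 8, 781], [6, 4], [1, 3]]
`a.append([5, 3])` → a = [[7, 8, 781], [6, 4], [1, 3], [5, 3]]
`print(b[0])` → prints [7, 8, 781]
`print(len(b))` → prints 3
`print(c[0])` → prints [6, 4]

Answer:
[7, 8, 781]
3
[6, 4]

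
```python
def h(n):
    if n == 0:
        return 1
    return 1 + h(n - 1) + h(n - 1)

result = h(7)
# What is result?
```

h(n) = 1 + 2·h(n-1), h(0)=1. Closed form: (1+1)·2^7 - 1 = 255.

Answer: 255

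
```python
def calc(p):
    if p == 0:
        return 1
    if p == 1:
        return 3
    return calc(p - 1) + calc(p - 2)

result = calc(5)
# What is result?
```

Build up from base cases: calc(0)=1, calc(1)=3, calc(2)=4, calc(3)=7, calc(4)=11, calc(5)=18

Answer: 18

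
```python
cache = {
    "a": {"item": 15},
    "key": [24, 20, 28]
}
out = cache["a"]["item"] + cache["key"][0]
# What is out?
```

Trace:
`cache = { ...` → cache = {'a': {'item': 15}, 'key': [24, 20, 28]}
`out = cache["a"]["item"] + cache["key"][0]` → out = 39
So out = 39

Answer: 39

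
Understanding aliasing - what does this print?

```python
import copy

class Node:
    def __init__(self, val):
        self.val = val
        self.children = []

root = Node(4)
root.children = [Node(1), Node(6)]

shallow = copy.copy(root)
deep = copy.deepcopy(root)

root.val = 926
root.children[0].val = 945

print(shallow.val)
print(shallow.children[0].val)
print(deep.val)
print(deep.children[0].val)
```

Key concept: deep copy with custom objects.
Step by step:
`root = Node(4)` → root = Node(val=4, children=[])
`root.children = [Node(1), Node(6)]` → root = Node(val=4, children=[Node(val=1, children=[]), Node(val=6, children=[])])
`shallow = copy.copy(root)` → shallow = Node(val=4, children=[Node(val=1, children=[]), Node(val=6, children=[])])
`deep = copy.deepcopy(root)` → deep = Node(val=4, children=[Node(val=1, children=[]), Node(val=6, children=[])])
`root.val = 926` → root = Node(val=926, children=[Node(val=1, children=[]), Node(val=6, children=[])])
`root.children[0].val = 945` → root = Node(val=926, children=[Node(val=945, children=[]), Node(val=6, children=[])]); shallow = Node(val=4, children=[Node(val=945, children=[]), Node(val=6, children=[])])
`print(shallow.val)` → prints 4
`print(shallow.children[0].val)` → prints 945
`print(deep.val)` → prints 4
`print(deep.children[0].val)` → prints 1

Answer:
4
945
4
1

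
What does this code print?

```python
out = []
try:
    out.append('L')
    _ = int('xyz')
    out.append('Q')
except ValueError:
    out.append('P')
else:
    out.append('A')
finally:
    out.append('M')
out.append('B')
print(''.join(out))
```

Execution trace: 'L' (try body) → 'P' (except ValueError) → 'M' (finally) → 'B' (after the try/except). Output: LPMB

Answer: LPMB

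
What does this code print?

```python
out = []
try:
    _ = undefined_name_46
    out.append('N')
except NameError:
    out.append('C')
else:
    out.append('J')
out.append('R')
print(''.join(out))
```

Execution trace: 'C' (except NameError) → 'R' (after the try/except). Output: CR

Answer: CR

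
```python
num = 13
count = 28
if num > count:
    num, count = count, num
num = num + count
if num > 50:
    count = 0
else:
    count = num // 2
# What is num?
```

Trace:
`num = 13` → num = 13
`count = 28` → count = 28
`if num > count: ...` → num > count is False → no variable changes
`num = num + count` → num = 41
`if num > 50: ...` → num > 50 is False, take else branch → count = 20
So num = 41

Answer: 41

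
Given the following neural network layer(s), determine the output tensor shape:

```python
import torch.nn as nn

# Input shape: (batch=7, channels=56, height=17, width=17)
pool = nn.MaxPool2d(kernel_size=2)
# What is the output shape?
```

Input: (7, 56, 17, 17) -> Output: (7, 56, 8, 8)

Answer: (7, 56, 8, 8)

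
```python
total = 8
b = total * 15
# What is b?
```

Trace:
`total = 8` → total = 8
`b = total * 15` → b = 120
So b = 120

Answer: 120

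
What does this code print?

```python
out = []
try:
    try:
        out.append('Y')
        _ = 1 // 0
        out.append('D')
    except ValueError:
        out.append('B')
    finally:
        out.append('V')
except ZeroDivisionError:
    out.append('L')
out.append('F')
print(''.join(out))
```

Execution trace: 'Y' (try body) → 'V' (finally) → 'L' (outer except ZeroDivisionError) → 'F' (after the try/except). Output: YVLF

Answer: YVLF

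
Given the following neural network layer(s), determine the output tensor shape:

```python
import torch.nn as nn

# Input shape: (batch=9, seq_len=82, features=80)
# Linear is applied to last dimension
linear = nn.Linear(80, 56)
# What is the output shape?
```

Input: (9, 82, 80) -> Output: (9, 82, 56)

Answer: (9, 82, 56)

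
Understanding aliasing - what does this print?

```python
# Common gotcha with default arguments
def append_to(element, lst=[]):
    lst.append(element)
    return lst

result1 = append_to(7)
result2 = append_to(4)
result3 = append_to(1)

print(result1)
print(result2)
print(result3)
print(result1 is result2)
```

Key concept: mutable default argument gotcha.
Step by step:
`result1 = append_to(7)` → result1 = [7]
`result2 = append_to(4)` → result1 = [7, 4] (same object as result2); result2 = [7, 4] (same object as result1)
`result3 = append_to(1)` → result1 = [7, 4, 1] (same object as result2, result3); result2 = [7, 4, 1] (same object as result1, result3); result3 = [7, 4, 1] (same object as result1, result2)
`print(result1)` → prints [7, 4, 1]
`print(result2)` → prints [7, 4, 1]
`print(result3)` → prints [7, 4, 1]
`print(result1 is result2)` → prints True

Answer:
[7, 4, 1]
[7, 4, 1]
[7, 4, 1]
True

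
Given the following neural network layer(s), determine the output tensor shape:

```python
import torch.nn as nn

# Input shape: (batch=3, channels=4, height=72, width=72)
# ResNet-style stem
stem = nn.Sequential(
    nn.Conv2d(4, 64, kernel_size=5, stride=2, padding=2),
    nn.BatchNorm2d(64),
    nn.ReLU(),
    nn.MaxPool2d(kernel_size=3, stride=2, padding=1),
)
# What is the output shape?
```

Input: (3, 4, 72, 72) -> after Conv2d 5x5 stride=2: (3, 64, 36, 36) -> Output: (3, 64, 18, 18)

Answer: (3, 64, 18, 18)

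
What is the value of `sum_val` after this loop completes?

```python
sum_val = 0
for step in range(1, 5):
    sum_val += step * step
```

Sum of squares 1² to 4² = 30
`sum_val` takes the values: 0 → 1 → 5 → 14 → 30

Answer: 30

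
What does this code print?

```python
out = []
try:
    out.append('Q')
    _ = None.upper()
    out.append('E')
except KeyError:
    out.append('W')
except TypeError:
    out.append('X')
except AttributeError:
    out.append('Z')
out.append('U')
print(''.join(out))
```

Execution trace: 'Q' (try body) → 'Z' (except AttributeError) → 'U' (after the try/except). Output: QZU

Answer: QZU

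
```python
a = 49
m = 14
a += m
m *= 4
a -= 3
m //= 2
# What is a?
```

Trace:
`a = 49` → a = 49
`m = 14` → m = 14
`a += m` → a = 63
`m *= 4` → m = 56
`a -= 3` → a = 60
`m //= 2` → m = 28
So a = 60

Answer: 60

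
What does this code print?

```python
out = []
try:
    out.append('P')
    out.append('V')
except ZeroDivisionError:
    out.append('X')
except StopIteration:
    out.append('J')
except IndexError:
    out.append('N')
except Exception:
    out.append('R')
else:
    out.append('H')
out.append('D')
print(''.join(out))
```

Execution trace: 'P' (try body) → 'V' (try body, no exception) → 'H' (else) → 'D' (after the try/except). Output: PVHD

Answer: PVHD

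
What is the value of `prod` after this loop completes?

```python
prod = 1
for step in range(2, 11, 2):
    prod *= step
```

Product of even numbers 2 to 10
`prod` takes the values: 1 → 2 → 8 → 48 → 384 → 3840

Answer: 3840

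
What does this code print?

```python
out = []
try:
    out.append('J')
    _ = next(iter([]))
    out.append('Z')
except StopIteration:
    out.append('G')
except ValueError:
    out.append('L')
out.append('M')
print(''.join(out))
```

Execution trace: 'J' (try body) → 'G' (except StopIteration) → 'M' (after the try/except). Output: JGM

Answer: JGM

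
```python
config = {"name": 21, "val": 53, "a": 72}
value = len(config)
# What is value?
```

Trace:
`config = {"name": 21, "val": 53, "a": 72}` → config = {'name': 21, 'val': 53, 'a': 72}
`value = len(config)` → value = 3
So value = 3

Answer: 3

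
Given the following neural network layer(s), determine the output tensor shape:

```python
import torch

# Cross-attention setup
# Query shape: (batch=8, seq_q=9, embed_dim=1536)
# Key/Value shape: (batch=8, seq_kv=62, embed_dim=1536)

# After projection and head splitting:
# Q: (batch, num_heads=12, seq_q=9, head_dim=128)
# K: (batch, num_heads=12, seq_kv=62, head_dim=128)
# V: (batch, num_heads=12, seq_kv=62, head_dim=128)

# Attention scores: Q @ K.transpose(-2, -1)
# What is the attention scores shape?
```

Input: (8, 9, 1536) -> Output: (8, 12, 9, 62)

Answer: (8, 12, 9, 62)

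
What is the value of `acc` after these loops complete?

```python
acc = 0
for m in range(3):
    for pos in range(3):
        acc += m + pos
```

Sum of all m+pos for m,pos in 3x3
`acc` takes the values: 0 → 1 → 3 → 4 → 6 → 9 → 11 → 14 → 18

Answer: 18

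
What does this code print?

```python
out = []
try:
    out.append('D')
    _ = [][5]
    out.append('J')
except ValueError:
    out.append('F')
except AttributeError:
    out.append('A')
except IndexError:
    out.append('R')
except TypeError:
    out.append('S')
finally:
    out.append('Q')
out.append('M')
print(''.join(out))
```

Execution trace: 'D' (try body) → 'R' (except IndexError) → 'Q' (finally) → 'M' (after the try/except). Output: DRQM

Answer: DRQM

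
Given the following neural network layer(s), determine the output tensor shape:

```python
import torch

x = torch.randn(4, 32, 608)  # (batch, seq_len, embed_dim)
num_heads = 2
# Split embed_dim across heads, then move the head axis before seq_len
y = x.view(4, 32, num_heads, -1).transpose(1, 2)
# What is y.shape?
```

Input: (4, 32, 608) -> head_dim = 608 // 2 = 304; after view: (4, 32, 2, 304) -> after transpose(1, 2): (4, 2, 32, 304) -> Output: (4, 2, 32, 304)

Answer: (4, 2, 32, 304)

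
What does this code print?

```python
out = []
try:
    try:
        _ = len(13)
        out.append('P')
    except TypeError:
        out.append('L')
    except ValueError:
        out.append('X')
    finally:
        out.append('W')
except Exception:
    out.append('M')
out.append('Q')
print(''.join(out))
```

Execution trace: 'L' (inner except TypeError) → 'W' (inner finally) → 'Q' (after the try/except). Output: LWQ

Answer: LWQ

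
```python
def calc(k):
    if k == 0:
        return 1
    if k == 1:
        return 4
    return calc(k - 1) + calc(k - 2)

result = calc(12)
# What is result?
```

Build up from base cases: calc(0)=1, calc(1)=4, calc(2)=5, calc(3)=9, calc(4)=14, calc(5)=23, calc(6)=37, ..., calc(12)=665

Answer: 665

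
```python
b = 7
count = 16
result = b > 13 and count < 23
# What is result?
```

Trace:
`b = 7` → b = 7
`count = 16` → count = 16
`result = b > 13 and count < 23` → result = False
So result = False

Answer: False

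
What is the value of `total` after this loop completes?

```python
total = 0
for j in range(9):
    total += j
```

Sum of 0 to 8 = 36
`total` takes the values: 0 → 1 → 3 → 6 → 10 → 15 → 21 → 28 → 36

Answer: 36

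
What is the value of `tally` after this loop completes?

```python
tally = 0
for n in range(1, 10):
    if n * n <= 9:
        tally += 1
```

Count numbers where n² ≤ 9
`tally` takes the values: 0 → 1 → 2 → 3

Answer: 3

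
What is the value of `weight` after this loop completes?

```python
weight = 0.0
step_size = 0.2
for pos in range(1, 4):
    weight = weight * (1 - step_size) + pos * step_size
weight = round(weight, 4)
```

Moving average with lr=0.2
`weight` takes the values: 0.0 → 0.2 → 0.56 → 1.048

Answer: 1.048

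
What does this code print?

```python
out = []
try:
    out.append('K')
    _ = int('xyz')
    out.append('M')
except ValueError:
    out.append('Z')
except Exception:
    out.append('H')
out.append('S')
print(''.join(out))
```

Execution trace: 'K' (try body) → 'Z' (except ValueError) → 'S' (after the try/except). Output: KZS

Answer: KZS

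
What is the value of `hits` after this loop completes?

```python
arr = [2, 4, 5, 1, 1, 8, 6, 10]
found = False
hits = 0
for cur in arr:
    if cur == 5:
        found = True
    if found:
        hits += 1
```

Count elements after first 5 in [2, 4, 5, 1, 1, 8, 6, 10]
`hits` takes the values: 0 → 1 → 2 → 3 → 4 → 5 → 6

Answer: 6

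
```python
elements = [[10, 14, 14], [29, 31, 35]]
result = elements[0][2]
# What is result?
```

Trace:
`elements = [[10, 14, 14], [29, 31, 35]]` → elements = [[10, 14, 14], [29, 31, 35]]
`result = elements[0][2]` → result = 14
So result = 14

Answer: 14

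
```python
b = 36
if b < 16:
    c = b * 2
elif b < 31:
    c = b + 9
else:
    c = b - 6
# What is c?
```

Trace:
`b = 36` → b = 36
`if b < 16: ...` → b < 16 is False, b < 31 is False, take else branch → c = 30
So c = 30

Answer: 30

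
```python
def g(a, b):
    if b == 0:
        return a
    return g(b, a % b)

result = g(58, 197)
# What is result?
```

g(58, 197) -> g(197, 58) -> g(58, 23) -> g(23, 12) -> g(12, 11) -> g(11, 1) -> g(1, 0) -> 1

Answer: 1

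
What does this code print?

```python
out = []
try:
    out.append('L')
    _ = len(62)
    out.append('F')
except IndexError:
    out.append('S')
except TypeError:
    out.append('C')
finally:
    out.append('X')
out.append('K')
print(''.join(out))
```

Execution trace: 'L' (try body) → 'C' (except TypeError) → 'X' (finally) → 'K' (after the try/except). Output: LCXK

Answer: LCXK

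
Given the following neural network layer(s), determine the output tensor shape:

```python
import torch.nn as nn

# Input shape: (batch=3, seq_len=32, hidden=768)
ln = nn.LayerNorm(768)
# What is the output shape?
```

Input: (3, 32, 768) -> Output: (3, 32, 768)

Answer: (3, 32, 768)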